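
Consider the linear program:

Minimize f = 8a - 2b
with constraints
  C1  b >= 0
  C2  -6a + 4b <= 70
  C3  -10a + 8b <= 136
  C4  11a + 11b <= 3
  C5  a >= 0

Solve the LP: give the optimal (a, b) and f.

Corner points and f = 8a - 2b:
  (3/11, 0) → f = 24/11
  (0, 0) → f = 0
  (0, 3/11) → f = -6/11

The binding constraints are 11a + 11b = 3 and a = 0.
Solving simultaneously gives a = 0, b = 3/11.

a = 0, b = 3/11, minimum f = -6/11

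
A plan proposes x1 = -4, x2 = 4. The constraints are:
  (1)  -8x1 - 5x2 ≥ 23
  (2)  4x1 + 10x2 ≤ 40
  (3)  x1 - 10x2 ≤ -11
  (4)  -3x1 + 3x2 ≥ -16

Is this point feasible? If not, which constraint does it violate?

not feasible — violates (1)

Constraint (1): -8x1 - 5x2 = 12, which is not ≥ 23. All other constraints are satisfied.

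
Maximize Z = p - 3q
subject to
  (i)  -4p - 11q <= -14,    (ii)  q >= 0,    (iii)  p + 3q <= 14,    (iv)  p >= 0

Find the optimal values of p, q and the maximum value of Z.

p = 14, q = 0, maximum Z = 14

At the optimal vertex, q = 0 and p + 3q = 14.
Solving simultaneously gives p = 14, q = 0.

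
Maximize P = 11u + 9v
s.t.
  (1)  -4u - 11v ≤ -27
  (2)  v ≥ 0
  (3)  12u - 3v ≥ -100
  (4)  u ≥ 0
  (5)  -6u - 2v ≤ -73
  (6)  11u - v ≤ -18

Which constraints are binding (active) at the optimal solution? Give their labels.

(3) and (6)

Vertices and P = 11u + 9v:
  (19/42, 246/7) → P = 13493/42
  (46/21, 884/21) → P = 8462/21
  (37/28, 911/28) → P = 4303/14

The maximum is at (46/21, 884/21). Substituting into each constraint, equality holds for (3) and (6); the remaining constraints have slack.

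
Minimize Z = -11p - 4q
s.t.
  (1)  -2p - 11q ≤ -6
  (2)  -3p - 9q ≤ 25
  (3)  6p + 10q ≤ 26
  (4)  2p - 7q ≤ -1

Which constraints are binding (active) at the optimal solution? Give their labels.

(3) and (4)

Corner points and Z = -11p - 4q:
  (-329/15, 68/15) → Z = 3347/15
  (31/36, 7/18) → Z = -397/36
  (86/31, 29/31) → Z = -1062/31
The feasible region is unbounded (it extends along (-3, 1), (-5, 3)), but Z strictly increases along every unbounded feasible direction, so there is no improving ray and the minimum is attained at a vertex.

The minimum is at (86/31, 29/31). Substituting into each constraint, equality holds for (3) and (4); the remaining constraints have slack.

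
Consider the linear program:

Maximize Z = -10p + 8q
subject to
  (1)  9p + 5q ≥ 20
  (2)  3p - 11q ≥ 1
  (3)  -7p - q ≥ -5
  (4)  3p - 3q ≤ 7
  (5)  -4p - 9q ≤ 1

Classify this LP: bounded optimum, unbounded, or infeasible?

The boundaries 9p + 5q = 20 and 3p - 11q = 1 meet at (75/38, 17/38), but that point violates -7p - q ≥ -5. Every candidate vertex is excluded by some other constraint, so the feasible region is empty.

infeasible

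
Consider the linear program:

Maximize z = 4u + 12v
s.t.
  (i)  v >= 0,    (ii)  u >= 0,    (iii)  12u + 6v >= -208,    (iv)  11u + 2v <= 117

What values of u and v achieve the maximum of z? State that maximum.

Extreme points and z = 4u + 12v:
  (0, 0) → z = 0
  (117/11, 0) → z = 468/11
  (0, 117/2) → z = 702

u = 0, v = 117/2, maximum z = 702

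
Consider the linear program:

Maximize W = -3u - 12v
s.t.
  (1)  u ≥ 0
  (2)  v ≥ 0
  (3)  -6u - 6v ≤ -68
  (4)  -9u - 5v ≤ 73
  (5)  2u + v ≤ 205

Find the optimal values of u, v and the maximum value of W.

Corner points and W = -3u - 12v:
  (0, 34/3) → W = -136
  (0, 205) → W = -2460
  (34/3, 0) → W = -34
  (205/2, 0) → W = -615/2

At the optimal vertex, v = 0 and -6u - 6v = -68.
Solving simultaneously gives u = 34/3, v = 0.

u = 34/3, v = 0, maximum W = -34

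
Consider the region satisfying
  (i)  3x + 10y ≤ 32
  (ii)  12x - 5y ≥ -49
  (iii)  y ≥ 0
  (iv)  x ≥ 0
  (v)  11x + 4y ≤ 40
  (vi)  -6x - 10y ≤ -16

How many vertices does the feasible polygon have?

The feasible vertices (each the meet of two boundaries and inside every other half-plane) are:
  (0, 16/5)
  (136/49, 116/49)
  (40/11, 0)
  (8/3, 0)
  (0, 8/5)

5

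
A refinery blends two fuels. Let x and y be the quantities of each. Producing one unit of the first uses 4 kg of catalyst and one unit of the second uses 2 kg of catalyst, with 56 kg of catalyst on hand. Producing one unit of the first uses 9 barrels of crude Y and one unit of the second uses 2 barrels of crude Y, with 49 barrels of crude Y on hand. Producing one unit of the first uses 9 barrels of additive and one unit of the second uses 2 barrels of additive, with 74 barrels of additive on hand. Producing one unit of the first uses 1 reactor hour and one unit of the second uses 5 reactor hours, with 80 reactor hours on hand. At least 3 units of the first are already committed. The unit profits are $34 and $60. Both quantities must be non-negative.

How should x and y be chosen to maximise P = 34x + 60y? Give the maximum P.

Vertices and P = 34x + 60y:
  (49/9, 0) → P = 1666/9
  (3, 0) → P = 102
  (3, 11) → P = 762

The binding constraints are 9x + 2y = 49 and x = 3.
Solving simultaneously gives x = 3, y = 11.

x = 3, y = 11, maximum P = 762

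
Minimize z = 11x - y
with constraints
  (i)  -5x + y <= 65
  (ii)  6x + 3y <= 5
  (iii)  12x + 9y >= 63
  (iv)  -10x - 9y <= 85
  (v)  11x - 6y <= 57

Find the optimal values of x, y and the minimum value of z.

x = -174/19, y = 365/19, minimum z = -2279/19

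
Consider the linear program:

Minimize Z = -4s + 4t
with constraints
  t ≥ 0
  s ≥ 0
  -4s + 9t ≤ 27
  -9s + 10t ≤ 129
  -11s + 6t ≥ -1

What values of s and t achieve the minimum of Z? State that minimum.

s = 1/11, t = 0, minimum Z = -4/11

Feasible corners and Z = -4s + 4t:
  (0, 0) → Z = 0
  (1/11, 0) → Z = -4/11
  (0, 3) → Z = 12
  (57/25, 301/75) → Z = 104/15

The optimum lies where t = 0 and -11s + 6t = -1.
Solving simultaneously gives s = 1/11, t = 0.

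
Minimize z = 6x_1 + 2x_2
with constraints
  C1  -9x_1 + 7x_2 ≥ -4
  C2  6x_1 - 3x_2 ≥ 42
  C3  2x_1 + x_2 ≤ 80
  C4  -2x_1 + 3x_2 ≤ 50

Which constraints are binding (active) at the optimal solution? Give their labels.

Vertices and z = 6x_1 + 2x_2:
  (94/5, 118/5) → z = 160
  (564/23, 712/23) → z = 4808/23
  (23, 32) → z = 202
  (95/4, 65/2) → z = 415/2

The minimum is at (94/5, 118/5). Substituting into each constraint, equality holds for C1 and C2; the remaining constraints have slack.

C1 and C2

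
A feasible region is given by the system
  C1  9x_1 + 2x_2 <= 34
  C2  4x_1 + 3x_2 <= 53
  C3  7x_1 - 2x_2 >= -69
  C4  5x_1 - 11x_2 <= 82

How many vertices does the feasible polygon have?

The feasible vertices (each the meet of two boundaries and inside every other half-plane) are:
  (-4/19, 341/19)
  (538/109, -568/109)
  (-101/29, 647/29)
  (-923/67, -919/67)

4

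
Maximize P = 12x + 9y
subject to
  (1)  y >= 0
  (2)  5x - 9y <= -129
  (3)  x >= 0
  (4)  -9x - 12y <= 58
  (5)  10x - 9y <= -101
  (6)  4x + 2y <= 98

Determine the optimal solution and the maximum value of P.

x = 0, y = 49, maximum P = 441

Extreme points and P = 12x + 9y:
  (0, 43/3) → P = 129
  (28/5, 157/9) → P = 1121/5
  (0, 49) → P = 441
  (85/7, 173/7) → P = 2577/7

At the optimal vertex, x = 0 and 4x + 2y = 98.
Solving simultaneously gives x = 0, y = 49.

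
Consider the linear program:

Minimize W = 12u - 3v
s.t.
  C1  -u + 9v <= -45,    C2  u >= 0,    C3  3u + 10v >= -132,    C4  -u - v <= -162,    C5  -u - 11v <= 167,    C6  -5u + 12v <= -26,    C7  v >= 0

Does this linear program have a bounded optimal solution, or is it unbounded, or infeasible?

Extreme points and W = 12u - 3v:
  (1503/10, 117/10) → W = 3537/2
  (162, 0) → W = 1944
The feasible region has finitely many vertices and no improving ray; the minimum is 3537/2 at (1503/10, 117/10).

bounded optimum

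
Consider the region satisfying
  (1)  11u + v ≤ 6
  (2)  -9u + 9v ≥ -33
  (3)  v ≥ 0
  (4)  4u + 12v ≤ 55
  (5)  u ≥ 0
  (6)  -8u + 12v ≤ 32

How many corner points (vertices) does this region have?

Intersecting each pair of boundary lines and keeping only the points that satisfy every inequality leaves:
  (6/11, 0)
  (2/7, 20/7)
  (0, 0)
  (0, 8/3)

4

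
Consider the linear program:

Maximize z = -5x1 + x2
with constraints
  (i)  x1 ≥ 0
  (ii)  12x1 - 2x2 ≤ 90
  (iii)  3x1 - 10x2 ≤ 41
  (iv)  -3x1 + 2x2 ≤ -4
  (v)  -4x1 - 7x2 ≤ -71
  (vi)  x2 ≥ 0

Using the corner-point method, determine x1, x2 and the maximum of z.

x1 = 170/29, x2 = 197/29, maximum z = -653/29

The binding constraints are -3x1 + 2x2 = -4 and -4x1 - 7x2 = -71.
Solving simultaneously gives x1 = 170/29, x2 = 197/29.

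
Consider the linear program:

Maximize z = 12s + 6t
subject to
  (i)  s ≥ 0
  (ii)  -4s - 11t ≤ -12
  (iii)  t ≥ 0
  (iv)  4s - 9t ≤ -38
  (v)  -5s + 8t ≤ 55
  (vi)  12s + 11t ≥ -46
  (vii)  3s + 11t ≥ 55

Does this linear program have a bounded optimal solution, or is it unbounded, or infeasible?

From the feasible point (0, 55/8), moving in the direction (8, 5) keeps every constraint satisfied while z increases without bound.

unbounded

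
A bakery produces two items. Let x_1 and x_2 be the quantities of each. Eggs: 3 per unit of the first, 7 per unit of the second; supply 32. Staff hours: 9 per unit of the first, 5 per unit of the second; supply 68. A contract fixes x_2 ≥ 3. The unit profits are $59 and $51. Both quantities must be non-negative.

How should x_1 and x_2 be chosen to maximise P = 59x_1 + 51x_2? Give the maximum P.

Corner points and P = 59x_1 + 51x_2:
  (0, 32/7) → P = 1632/7
  (0, 3) → P = 153
  (11/3, 3) → P = 1108/3

The optimum lies where 3x_1 + 7x_2 = 32 and x_2 = 3.
Solving simultaneously gives x_1 = 11/3, x_2 = 3.

x_1 = 11/3, x_2 = 3, maximum P = 1108/3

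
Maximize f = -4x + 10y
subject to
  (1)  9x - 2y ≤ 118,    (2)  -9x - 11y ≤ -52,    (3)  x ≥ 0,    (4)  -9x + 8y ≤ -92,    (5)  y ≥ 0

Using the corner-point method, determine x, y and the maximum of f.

The optimum lies where 9x - 2y = 118 and -9x + 8y = -92.
Solving simultaneously gives x = 380/27, y = 13/3.

x = 380/27, y = 13/3, maximum f = -350/27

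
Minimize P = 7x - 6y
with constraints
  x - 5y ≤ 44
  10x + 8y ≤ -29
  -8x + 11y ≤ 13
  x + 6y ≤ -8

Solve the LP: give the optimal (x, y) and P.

x = -549/29, y = -365/29, minimum P = -57

Feasible corners and P = 7x - 6y:
  (207/58, -469/58) → P = 147/2
  (-549/29, -365/29) → P = -57
  (-55/26, -51/52) → P = -116/13
  (-166/59, -51/59) → P = -856/59

At the optimal vertex, x - 5y = 44 and -8x + 11y = 13.
Solving simultaneously gives x = -549/29, y = -365/29.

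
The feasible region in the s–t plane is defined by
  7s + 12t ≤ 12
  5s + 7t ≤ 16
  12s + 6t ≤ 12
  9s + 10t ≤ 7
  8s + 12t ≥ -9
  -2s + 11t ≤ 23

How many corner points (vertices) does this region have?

Intersecting each pair of boundary lines and keeping only the points that satisfy every inequality leaves:
  (-18/19, 59/38)
  (-144/101, 185/101)
  (13/11, -4/11)
  (33/16, -17/8)
  (-375/112, 83/56)

5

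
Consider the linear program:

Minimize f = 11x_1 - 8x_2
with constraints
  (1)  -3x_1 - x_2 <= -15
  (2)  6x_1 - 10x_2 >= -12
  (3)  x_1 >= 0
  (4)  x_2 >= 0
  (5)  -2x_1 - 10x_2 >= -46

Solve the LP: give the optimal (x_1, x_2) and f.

x_1 = 23/6, x_2 = 7/2, minimum f = 85/6

Corner points and f = 11x_1 - 8x_2:
  (23/6, 7/2) → f = 85/6
  (5, 0) → f = 55
  (17/4, 15/4) → f = 67/4
  (23, 0) → f = 253

The optimum lies where -3x_1 - x_2 = -15 and 6x_1 - 10x_2 = -12.
Solving simultaneously gives x_1 = 23/6, x_2 = 7/2.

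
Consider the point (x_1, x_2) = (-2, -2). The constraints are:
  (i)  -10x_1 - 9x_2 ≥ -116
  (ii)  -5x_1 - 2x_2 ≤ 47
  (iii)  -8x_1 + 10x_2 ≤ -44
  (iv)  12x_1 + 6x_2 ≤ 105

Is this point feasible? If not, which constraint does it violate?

not feasible — violates (iii)

Constraint (iii): -8x_1 + 10x_2 = -4, which is not ≤ -44. All other constraints are satisfied.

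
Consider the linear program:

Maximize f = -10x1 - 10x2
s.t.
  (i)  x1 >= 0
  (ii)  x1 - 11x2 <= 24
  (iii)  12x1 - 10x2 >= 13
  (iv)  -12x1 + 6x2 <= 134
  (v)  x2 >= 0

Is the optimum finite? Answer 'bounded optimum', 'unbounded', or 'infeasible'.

Feasible corners and f = -10x1 - 10x2:
  (24, 0) → f = -240
  (13/12, 0) → f = -65/6
The feasible region has finitely many vertices and no improving ray; the maximum is -65/6 at (13/12, 0).

bounded optimum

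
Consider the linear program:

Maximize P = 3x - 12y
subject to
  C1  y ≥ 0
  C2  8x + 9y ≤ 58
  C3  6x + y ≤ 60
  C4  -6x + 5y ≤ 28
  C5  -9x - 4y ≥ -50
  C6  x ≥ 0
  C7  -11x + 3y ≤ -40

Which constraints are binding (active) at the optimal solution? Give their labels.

C1 and C5

Corner points and P = 3x - 12y:
  (50/9, 0) → P = 50/3
  (40/11, 0) → P = 120/11
  (218/49, 122/49) → P = -810/49
  (178/41, 106/41) → P = -18

The maximum is at (50/9, 0). Substituting into each constraint, equality holds for C1 and C5; the remaining constraints have slack.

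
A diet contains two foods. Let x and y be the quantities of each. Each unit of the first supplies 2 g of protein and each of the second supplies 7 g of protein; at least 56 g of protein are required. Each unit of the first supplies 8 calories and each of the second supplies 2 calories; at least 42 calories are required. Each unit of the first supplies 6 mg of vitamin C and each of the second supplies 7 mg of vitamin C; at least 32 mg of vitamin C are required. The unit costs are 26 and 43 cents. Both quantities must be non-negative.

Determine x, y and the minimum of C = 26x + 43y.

Feasible corners and C = 26x + 43y:
  (0, 21) → C = 903
  (28, 0) → C = 728
  (7/2, 7) → C = 392
The feasible region is unbounded (it extends along (0, 1), (1, 0)), but C strictly increases along every unbounded feasible direction, so there is no improving ray and the minimum is attained at a vertex.

x = 7/2, y = 7, minimum C = 392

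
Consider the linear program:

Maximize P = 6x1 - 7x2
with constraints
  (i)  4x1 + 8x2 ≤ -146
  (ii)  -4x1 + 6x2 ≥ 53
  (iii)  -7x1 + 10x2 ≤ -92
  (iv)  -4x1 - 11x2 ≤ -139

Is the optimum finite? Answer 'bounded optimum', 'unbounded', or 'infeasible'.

The boundaries 4x1 + 8x2 = -146 and -4x1 - 11x2 = -139 meet at (-453/2, 95), but that point violates -7x1 + 10x2 ≤ -92. Every candidate vertex is excluded by some other constraint, so the feasible region is empty.

infeasible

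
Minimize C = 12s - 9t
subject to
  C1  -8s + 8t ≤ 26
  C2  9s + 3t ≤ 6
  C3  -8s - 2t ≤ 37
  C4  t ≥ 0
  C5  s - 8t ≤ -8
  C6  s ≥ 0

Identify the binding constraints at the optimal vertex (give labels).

Vertices and C = 12s - 9t:
  (8/25, 26/25) → C = -138/25
  (0, 2) → C = -18
  (0, 1) → C = -9

The minimum is at (0, 2). Substituting into each constraint, equality holds for C2 and C6; the remaining constraints have slack.

C2 and C6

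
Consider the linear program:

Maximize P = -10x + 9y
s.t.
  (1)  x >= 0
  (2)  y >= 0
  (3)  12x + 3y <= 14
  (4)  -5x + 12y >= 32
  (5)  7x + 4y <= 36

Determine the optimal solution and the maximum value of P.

Extreme points and P = -10x + 9y:
  (0, 14/3) → P = 42
  (0, 8/3) → P = 24
  (24/53, 454/159) → P = 1122/53

The binding constraints are x = 0 and 12x + 3y = 14.
Solving simultaneously gives x = 0, y = 14/3.

x = 0, y = 14/3, maximum P = 42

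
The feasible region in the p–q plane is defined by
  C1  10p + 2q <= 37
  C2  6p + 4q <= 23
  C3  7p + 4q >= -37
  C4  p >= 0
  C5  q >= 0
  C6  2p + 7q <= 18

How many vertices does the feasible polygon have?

The feasible vertices (each the meet of two boundaries and inside every other half-plane) are:
  (51/14, 2/7)
  (37/10, 0)
  (89/34, 31/17)
  (0, 0)
  (0, 18/7)

5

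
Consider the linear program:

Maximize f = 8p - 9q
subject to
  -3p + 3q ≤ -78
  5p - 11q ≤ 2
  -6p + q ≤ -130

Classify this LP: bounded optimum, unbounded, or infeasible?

From the feasible point (142/3, 64/3), moving in the direction (11, 5) keeps every constraint satisfied while f increases without bound.

unbounded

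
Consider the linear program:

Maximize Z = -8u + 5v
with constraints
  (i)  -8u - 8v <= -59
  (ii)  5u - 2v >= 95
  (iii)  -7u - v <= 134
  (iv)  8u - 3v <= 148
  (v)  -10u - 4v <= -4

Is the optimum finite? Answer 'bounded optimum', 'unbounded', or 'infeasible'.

infeasible

The boundaries -8u - 8v = -59 and 5u - 2v = 95 meet at (439/28, -465/56), but that point violates 8u - 3v ≤ 148. Every candidate vertex is excluded by some other constraint, so the feasible region is empty.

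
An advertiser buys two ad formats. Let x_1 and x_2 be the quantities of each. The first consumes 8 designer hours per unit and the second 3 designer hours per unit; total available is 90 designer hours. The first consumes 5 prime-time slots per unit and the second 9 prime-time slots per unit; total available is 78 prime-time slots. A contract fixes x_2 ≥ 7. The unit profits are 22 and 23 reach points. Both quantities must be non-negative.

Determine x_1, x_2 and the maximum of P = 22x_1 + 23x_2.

Corner points and P = 22x_1 + 23x_2:
  (0, 26/3) → P = 598/3
  (0, 7) → P = 161
  (3, 7) → P = 227

The optimum lies where 5x_1 + 9x_2 = 78 and x_2 = 7.
Solving simultaneously gives x_1 = 3, x_2 = 7.

x_1 = 3, x_2 = 7, maximum P = 227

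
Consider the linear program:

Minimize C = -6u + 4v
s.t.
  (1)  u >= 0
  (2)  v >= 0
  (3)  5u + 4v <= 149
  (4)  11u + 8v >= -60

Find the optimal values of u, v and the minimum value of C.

u = 149/5, v = 0, minimum C = -894/5

Extreme points and C = -6u + 4v:
  (0, 0) → C = 0
  (0, 149/4) → C = 149
  (149/5, 0) → C = -894/5

At the optimal vertex, v = 0 and 5u + 4v = 149.
Solving simultaneously gives u = 149/5, v = 0.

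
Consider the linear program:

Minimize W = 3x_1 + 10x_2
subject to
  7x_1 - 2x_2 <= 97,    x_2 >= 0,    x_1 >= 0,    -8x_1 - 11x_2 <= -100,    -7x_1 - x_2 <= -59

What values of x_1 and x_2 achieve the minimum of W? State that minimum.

x_1 = 25/2, x_2 = 0, minimum W = 75/2

Vertices and W = 3x_1 + 10x_2:
  (97/7, 0) → W = 291/7
  (25/2, 0) → W = 75/2
  (0, 59) → W = 590
  (183/23, 76/23) → W = 1309/23
The feasible region is unbounded (it extends along (0, 1), (2, 7)), but W strictly increases along every unbounded feasible direction, so there is no improving ray and the minimum is attained at a vertex.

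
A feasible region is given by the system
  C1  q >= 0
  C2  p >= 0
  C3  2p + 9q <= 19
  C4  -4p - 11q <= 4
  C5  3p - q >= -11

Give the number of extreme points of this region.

Pairwise boundary intersections that survive every other constraint:
  (0, 0)
  (19/2, 0)
  (0, 19/9)

3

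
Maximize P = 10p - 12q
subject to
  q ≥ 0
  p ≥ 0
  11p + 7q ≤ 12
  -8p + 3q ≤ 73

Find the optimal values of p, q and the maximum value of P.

p = 12/11, q = 0, maximum P = 120/11

Vertices and P = 10p - 12q:
  (0, 0) → P = 0
  (12/11, 0) → P = 120/11
  (0, 12/7) → P = -144/7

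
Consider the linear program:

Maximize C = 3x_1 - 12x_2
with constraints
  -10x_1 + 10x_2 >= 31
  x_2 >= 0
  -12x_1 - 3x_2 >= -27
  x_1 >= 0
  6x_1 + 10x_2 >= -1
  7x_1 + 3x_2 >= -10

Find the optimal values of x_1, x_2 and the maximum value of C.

x_1 = 0, x_2 = 31/10, maximum C = -186/5

Vertices and C = 3x_1 - 12x_2:
  (59/50, 107/25) → C = -2391/50
  (0, 31/10) → C = -186/5
  (0, 9) → C = -108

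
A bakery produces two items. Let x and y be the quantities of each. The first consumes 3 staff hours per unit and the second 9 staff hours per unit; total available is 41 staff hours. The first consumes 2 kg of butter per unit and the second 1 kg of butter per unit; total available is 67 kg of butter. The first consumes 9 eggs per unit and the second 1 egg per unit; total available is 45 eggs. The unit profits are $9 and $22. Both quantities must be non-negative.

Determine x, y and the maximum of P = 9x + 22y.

x = 14/3, y = 3, maximum P = 108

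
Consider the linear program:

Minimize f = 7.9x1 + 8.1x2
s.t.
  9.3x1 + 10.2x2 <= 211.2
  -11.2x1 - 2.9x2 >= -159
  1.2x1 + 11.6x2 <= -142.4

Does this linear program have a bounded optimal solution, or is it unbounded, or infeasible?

From the feasible point (1946/109, -44642/3161), moving in the direction (2.9, -11.2) keeps every constraint satisfied while f decreases without bound.

unbounded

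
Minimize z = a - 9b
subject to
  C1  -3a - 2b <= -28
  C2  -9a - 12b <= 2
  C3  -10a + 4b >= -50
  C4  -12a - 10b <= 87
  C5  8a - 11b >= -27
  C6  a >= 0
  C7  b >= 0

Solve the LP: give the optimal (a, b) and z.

a = 329/39, b = 335/39, minimum z = -2686/39

Extreme points and z = a - 9b:
  (53/8, 65/16) → z = -479/16
  (254/49, 305/49) → z = -2491/49
  (329/39, 335/39) → z = -2686/39

The optimum lies where -10a + 4b = -50 and 8a - 11b = -27.
Solving simultaneously gives a = 329/39, b = 335/39.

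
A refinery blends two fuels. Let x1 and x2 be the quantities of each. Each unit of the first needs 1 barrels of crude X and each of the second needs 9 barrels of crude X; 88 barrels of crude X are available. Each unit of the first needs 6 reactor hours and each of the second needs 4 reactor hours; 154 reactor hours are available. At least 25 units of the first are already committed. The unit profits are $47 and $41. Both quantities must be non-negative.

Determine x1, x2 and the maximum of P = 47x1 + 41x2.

x1 = 25, x2 = 1, maximum P = 1216

Extreme points and P = 47x1 + 41x2:
  (77/3, 0) → P = 3619/3
  (25, 0) → P = 1175
  (25, 1) → P = 1216

The binding constraints are 6x1 + 4x2 = 154 and x1 = 25.
Solving simultaneously gives x1 = 25, x2 = 1.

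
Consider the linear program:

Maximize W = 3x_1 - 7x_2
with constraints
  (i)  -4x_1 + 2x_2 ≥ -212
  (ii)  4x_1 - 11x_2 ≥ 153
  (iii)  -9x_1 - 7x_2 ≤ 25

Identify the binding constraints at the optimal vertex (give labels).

Vertices and W = 3x_1 - 7x_2:
  (1013/18, 59/9) → W = 2213/18
  (717/23, -1004/23) → W = 9179/23
  (796/127, -1477/127) → W = 12727/127

The maximum is at (717/23, -1004/23). Substituting into each constraint, equality holds for (i) and (iii); the remaining constraints have slack.

(i) and (iii)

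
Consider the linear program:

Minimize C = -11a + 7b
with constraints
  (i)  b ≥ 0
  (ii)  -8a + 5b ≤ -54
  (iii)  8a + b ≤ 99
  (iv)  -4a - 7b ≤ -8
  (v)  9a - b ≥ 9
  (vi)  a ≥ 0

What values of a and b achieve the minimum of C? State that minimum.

Extreme points and C = -11a + 7b:
  (27/4, 0) → C = -297/4
  (99/8, 0) → C = -1089/8
  (183/16, 15/2) → C = -1173/16

At the optimal vertex, b = 0 and 8a + b = 99.
Solving simultaneously gives a = 99/8, b = 0.

a = 99/8, b = 0, minimum C = -1089/8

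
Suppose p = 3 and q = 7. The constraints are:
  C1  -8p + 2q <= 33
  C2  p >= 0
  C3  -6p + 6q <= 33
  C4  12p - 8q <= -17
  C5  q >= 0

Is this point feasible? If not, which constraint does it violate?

feasible

C1: -10 ≤ 33 ✓
C2: 3 ≥ 0 ✓
C3: 24 ≤ 33 ✓
C4: -20 ≤ -17 ✓
C5: 7 ≥ 0 ✓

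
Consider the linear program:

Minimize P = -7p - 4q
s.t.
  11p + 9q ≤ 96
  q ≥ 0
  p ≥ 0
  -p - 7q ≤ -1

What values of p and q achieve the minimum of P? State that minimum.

At the optimal vertex, 11p + 9q = 96 and q = 0.
Solving simultaneously gives p = 96/11, q = 0.

p = 96/11, q = 0, minimum P = -672/11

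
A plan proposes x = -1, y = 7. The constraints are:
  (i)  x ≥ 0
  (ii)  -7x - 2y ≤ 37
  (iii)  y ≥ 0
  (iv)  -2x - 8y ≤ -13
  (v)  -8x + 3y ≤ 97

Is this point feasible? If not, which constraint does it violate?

Constraint (i): x = -1, which is not ≥ 0. All other constraints are satisfied.

not feasible — violates (i)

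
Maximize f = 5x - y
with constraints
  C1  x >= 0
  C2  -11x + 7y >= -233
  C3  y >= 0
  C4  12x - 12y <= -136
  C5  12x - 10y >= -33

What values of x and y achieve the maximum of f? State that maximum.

x = 197/2, y = 243/2, maximum f = 371

Feasible corners and f = 5x - y:
  (937/12, 1073/12) → f = 301
  (197/2, 243/2) → f = 371
  (241/6, 103/2) → f = 448/3

At the optimal vertex, -11x + 7y = -233 and 12x - 10y = -33.
Solving simultaneously gives x = 197/2, y = 243/2.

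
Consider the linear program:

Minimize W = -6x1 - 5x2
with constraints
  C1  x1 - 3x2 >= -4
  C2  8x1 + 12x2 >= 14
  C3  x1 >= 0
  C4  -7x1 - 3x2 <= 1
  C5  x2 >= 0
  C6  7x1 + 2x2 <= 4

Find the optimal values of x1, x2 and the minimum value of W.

x1 = 4/23, x2 = 32/23, minimum W = -8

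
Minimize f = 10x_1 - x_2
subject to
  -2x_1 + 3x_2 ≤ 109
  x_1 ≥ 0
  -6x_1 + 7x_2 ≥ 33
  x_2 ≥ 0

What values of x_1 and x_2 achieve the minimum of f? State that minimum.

Extreme points and f = 10x_1 - x_2:
  (0, 109/3) → f = -109/3
  (166, 147) → f = 1513
  (0, 33/7) → f = -33/7

x_1 = 0, x_2 = 109/3, minimum f = -109/3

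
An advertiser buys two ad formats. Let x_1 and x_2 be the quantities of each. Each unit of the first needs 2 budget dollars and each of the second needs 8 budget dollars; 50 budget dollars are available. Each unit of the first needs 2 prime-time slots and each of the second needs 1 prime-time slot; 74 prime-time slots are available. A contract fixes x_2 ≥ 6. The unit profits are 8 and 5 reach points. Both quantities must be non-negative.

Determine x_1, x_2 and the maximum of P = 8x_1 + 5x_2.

Corner points and P = 8x_1 + 5x_2:
  (0, 25/4) → P = 125/4
  (0, 6) → P = 30
  (1, 6) → P = 38

x_1 = 1, x_2 = 6, maximum P = 38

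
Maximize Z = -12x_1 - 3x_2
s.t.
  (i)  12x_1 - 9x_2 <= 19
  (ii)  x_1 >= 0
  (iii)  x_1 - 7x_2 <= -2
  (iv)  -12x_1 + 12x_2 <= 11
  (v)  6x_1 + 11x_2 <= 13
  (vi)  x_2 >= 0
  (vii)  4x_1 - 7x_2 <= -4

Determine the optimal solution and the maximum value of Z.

x_1 = 0, x_2 = 4/7, maximum Z = -12/7

Feasible corners and Z = -12x_1 - 3x_2:
  (0, 11/12) → Z = -11/4
  (0, 4/7) → Z = -12/7
  (35/204, 37/34) → Z = -181/34
  (47/86, 38/43) → Z = -396/43

At the optimal vertex, x_1 = 0 and 4x_1 - 7x_2 = -4.
Solving simultaneously gives x_1 = 0, x_2 = 4/7.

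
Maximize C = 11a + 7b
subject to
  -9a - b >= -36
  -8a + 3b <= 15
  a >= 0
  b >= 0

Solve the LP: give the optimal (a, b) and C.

Corner points and C = 11a + 7b:
  (93/35, 423/35) → C = 3984/35
  (4, 0) → C = 44
  (0, 5) → C = 35
  (0, 0) → C = 0

a = 93/35, b = 423/35, maximum C = 3984/35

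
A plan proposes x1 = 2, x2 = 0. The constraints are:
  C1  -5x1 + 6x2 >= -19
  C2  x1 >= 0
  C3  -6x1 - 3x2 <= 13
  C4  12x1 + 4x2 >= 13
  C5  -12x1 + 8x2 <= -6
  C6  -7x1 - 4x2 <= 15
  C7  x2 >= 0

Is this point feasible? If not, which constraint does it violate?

feasible

C1: -10 ≥ -19 ✓
C2: 2 ≥ 0 ✓
C3: -12 ≤ 13 ✓
C4: 24 ≥ 13 ✓
C5: -24 ≤ -6 ✓
C6: -14 ≤ 15 ✓
C7: 0 ≥ 0 ✓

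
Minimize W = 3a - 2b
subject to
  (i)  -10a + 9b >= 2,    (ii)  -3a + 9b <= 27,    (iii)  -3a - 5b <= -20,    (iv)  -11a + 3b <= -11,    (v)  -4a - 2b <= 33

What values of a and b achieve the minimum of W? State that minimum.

a = 2, b = 11/3, minimum W = -4/3

Extreme points and W = 3a - 2b:
  (25/7, 88/21) → W = 7/3
  (170/77, 206/77) → W = 14/11
  (2, 11/3) → W = -4/3
  (115/64, 187/64) → W = -29/64

The binding constraints are -3a + 9b = 27 and -11a + 3b = -11.
Solving simultaneously gives a = 2, b = 11/3.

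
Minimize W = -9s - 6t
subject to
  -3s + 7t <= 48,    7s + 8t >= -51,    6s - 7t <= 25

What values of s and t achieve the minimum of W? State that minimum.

s = 73/3, t = 121/7, minimum W = -2259/7

The binding constraints are -3s + 7t = 48 and 6s - 7t = 25.
Solving simultaneously gives s = 73/3, t = 121/7.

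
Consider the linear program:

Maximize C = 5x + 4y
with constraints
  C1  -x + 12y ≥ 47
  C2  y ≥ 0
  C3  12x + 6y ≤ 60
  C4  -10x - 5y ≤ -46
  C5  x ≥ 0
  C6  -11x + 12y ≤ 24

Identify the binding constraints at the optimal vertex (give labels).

C3 and C6

Vertices and C = 5x + 4y:
  (73/25, 104/25) → C = 781/25
  (317/125, 516/125) → C = 3649/125
  (96/35, 158/35) → C = 1112/35
  (432/175, 746/175) → C = 5144/175

The maximum is at (96/35, 158/35). Substituting into each constraint, equality holds for C3 and C6; the remaining constraints have slack.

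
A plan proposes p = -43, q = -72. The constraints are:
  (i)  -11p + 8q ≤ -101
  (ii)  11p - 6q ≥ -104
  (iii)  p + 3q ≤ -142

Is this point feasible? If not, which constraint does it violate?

(i): -103 ≤ -101 ✓
(ii): -41 ≥ -104 ✓
(iii): -259 ≤ -142 ✓

feasible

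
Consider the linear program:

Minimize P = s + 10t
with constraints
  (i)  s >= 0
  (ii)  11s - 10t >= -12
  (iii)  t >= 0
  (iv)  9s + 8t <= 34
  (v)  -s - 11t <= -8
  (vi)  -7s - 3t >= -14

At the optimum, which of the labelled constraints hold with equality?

Vertices and P = s + 10t:
  (0, 6/5) → P = 12
  (0, 8/11) → P = 80/11
  (104/103, 238/103) → P = 2484/103
  (65/37, 21/37) → P = 275/37

The minimum is at (0, 8/11). Substituting into each constraint, equality holds for (i) and (v); the remaining constraints have slack.

(i) and (v)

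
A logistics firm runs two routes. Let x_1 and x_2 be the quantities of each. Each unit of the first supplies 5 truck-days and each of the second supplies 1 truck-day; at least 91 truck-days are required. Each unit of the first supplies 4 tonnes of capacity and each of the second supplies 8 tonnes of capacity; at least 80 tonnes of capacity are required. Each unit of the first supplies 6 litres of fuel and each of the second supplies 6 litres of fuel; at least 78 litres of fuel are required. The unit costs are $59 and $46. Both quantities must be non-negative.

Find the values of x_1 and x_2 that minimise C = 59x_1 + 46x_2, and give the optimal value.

x_1 = 18, x_2 = 1, minimum C = 1108

Corner points and C = 59x_1 + 46x_2:
  (0, 91) → C = 4186
  (20, 0) → C = 1180
  (18, 1) → C = 1108
The feasible region is unbounded (it extends along (0, 1), (1, 0)), but C strictly increases along every unbounded feasible direction, so there is no improving ray and the minimum is attained at a vertex.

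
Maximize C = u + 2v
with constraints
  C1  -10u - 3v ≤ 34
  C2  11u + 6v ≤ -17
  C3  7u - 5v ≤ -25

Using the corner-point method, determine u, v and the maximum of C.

Vertices and C = u + 2v:
  (-17/3, 68/9) → C = 85/9
  (-245/71, 12/71) → C = -221/71
  (-235/97, 156/97) → C = 77/97

At the optimal vertex, -10u - 3v = 34 and 11u + 6v = -17.
Solving simultaneously gives u = -17/3, v = 68/9.

u = -17/3, v = 68/9, maximum C = 85/9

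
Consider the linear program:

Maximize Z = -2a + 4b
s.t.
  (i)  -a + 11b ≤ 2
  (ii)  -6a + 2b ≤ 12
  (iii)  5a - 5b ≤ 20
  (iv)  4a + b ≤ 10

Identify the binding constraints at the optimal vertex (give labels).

Extreme points and Z = -2a + 4b:
  (-2, 0) → Z = 4
  (12/5, 2/5) → Z = -16/5
  (-5, -9) → Z = -26
  (14/5, -6/5) → Z = -52/5

The maximum is at (-2, 0). Substituting into each constraint, equality holds for (i) and (ii); the remaining constraints have slack.

(i) and (ii)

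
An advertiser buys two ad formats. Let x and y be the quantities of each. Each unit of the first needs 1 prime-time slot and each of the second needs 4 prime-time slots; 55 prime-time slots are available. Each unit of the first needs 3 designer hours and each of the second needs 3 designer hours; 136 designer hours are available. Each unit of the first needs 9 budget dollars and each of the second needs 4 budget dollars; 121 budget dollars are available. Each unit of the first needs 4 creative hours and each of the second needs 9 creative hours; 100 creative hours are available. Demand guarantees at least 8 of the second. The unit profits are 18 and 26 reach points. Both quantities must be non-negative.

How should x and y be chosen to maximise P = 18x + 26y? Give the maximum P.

x = 7, y = 8, maximum P = 334

Corner points and P = 18x + 26y:
  (0, 100/9) → P = 2600/9
  (0, 8) → P = 208
  (7, 8) → P = 334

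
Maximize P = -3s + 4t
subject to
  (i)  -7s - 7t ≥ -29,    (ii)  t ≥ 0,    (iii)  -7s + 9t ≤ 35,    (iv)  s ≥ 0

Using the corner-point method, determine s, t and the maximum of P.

Corner points and P = -3s + 4t:
  (29/7, 0) → P = -87/7
  (1/7, 4) → P = 109/7
  (0, 0) → P = 0
  (0, 35/9) → P = 140/9

At the optimal vertex, -7s - 7t = -29 and -7s + 9t = 35.
Solving simultaneously gives s = 1/7, t = 4.

s = 1/7, t = 4, maximum P = 109/7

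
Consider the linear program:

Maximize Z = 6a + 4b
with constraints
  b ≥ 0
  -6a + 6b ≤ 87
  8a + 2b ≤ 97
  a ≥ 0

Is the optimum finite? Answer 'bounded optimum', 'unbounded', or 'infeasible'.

Corner points and Z = 6a + 4b:
  (97/8, 0) → Z = 291/4
  (0, 0) → Z = 0
  (34/5, 213/10) → Z = 126
  (0, 29/2) → Z = 58
The feasible region has finitely many vertices and no improving ray; the maximum is 126 at (34/5, 213/10).

bounded optimum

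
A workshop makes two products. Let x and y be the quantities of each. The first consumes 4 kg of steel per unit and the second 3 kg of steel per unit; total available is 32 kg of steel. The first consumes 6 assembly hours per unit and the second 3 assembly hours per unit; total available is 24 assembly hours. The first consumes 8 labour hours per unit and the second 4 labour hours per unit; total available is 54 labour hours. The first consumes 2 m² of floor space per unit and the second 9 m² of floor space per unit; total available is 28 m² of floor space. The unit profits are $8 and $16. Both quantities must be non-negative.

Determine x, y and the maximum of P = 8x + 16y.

Corner points and P = 8x + 16y:
  (0, 0) → P = 0
  (0, 28/9) → P = 448/9
  (4, 0) → P = 32
  (11/4, 5/2) → P = 62

At the optimal vertex, 6x + 3y = 24 and 2x + 9y = 28.
Solving simultaneously gives x = 11/4, y = 5/2.

x = 11/4, y = 5/2, maximum P = 62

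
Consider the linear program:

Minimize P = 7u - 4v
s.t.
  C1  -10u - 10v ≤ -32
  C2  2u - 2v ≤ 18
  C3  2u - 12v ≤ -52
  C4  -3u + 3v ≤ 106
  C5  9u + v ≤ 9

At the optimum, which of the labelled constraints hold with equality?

Vertices and P = 7u - 4v:
  (-34/35, 146/35) → P = -822/35
  (-241/15, 289/15) → P = -2843/15
  (28/55, 243/55) → P = -776/55
  (-79/30, 327/10) → P = -4477/30

The minimum is at (-241/15, 289/15). Substituting into each constraint, equality holds for C1 and C4; the remaining constraints have slack.

C1 and C4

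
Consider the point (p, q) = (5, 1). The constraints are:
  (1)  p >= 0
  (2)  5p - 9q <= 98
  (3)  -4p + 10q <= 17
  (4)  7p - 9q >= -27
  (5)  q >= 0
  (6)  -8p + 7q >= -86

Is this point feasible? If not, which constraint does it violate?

(1): 5 ≥ 0 ✓
(2): 16 ≤ 98 ✓
(3): -10 ≤ 17 ✓
(4): 26 ≥ -27 ✓
(5): 1 ≥ 0 ✓
(6): -33 ≥ -86 ✓

feasible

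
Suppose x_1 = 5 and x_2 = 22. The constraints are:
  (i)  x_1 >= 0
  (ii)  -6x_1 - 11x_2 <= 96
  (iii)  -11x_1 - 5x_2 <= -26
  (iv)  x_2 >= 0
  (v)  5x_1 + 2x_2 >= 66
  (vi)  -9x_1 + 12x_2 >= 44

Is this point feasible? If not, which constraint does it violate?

(i): 5 ≥ 0 ✓
(ii): -272 ≤ 96 ✓
(iii): -165 ≤ -26 ✓
(iv): 22 ≥ 0 ✓
(v): 69 ≥ 66 ✓
(vi): 219 ≥ 44 ✓

feasible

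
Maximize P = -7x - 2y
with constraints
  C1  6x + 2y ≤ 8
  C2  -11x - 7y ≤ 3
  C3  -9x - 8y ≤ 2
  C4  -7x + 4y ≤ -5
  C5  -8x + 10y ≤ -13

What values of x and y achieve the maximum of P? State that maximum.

x = 6/11, y = -19/22, maximum P = -23/11

Extreme points and P = -7x - 2y:
  (34/15, -14/5) → P = -154/15
  (53/38, -7/38) → P = -357/38
  (6/11, -19/22) → P = -23/11

At the optimal vertex, -9x - 8y = 2 and -8x + 10y = -13.
Solving simultaneously gives x = 6/11, y = -19/22.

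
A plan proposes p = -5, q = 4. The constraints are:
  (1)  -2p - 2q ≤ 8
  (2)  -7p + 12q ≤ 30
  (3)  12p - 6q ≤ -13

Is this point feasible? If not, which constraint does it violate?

Constraint (2): -7p + 12q = 83, which is not ≤ 30. All other constraints are satisfied.

not feasible — violates (2)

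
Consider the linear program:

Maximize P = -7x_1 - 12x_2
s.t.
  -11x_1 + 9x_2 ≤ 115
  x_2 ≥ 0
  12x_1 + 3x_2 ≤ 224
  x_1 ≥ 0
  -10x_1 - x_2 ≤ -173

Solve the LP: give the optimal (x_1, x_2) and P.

x_1 = 173/10, x_2 = 0, maximum P = -1211/10

Extreme points and P = -7x_1 - 12x_2:
  (56/3, 0) → P = -392/3
  (173/10, 0) → P = -1211/10
  (295/18, 82/9) → P = -4033/18

The optimum lies where x_2 = 0 and -10x_1 - x_2 = -173.
Solving simultaneously gives x_1 = 173/10, x_2 = 0.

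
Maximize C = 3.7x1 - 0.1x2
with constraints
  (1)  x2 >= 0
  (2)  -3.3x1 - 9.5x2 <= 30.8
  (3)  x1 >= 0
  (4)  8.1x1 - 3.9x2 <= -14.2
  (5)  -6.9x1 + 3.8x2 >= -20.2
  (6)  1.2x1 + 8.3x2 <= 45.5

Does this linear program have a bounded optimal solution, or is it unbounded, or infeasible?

Feasible corners and C = 3.7x1 - 0.1x2:
  (0, 142/39) → C = -71/195
  (0, 455/83) → C = -91/166
  (5959/7191, 12853/2397) → C = 90962/35955
The feasible region has finitely many vertices and no improving ray; the maximum is 90962/35955 at (5959/7191, 12853/2397).

bounded optimum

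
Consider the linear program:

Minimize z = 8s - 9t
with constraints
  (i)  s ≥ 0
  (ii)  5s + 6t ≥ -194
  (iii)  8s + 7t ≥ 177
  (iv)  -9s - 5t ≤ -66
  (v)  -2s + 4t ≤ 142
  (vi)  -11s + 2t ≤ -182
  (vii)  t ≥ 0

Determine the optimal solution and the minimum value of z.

s = 253/10, t = 963/20, minimum z = -4619/20

Vertices and z = 8s - 9t:
  (1628/93, 491/93) → z = 8605/93
  (177/8, 0) → z = 177
  (253/10, 963/20) → z = -4619/20
The feasible region is unbounded (it extends along (2, 1), (1, 0)), but z strictly increases along every unbounded feasible direction, so there is no improving ray and the minimum is attained at a vertex.

The optimum lies where -2s + 4t = 142 and -11s + 2t = -182.
Solving simultaneously gives s = 253/10, t = 963/20.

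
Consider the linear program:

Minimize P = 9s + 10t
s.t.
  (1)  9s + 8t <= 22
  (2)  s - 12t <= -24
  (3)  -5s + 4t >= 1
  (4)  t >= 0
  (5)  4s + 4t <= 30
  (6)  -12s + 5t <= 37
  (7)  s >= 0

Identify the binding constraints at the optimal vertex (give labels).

Feasible corners and P = 9s + 10t:
  (18/29, 119/58) → P = 757/29
  (0, 11/4) → P = 55/2
  (0, 2) → P = 20

The minimum is at (0, 2). Substituting into each constraint, equality holds for (2) and (7); the remaining constraints have slack.

(2) and (7)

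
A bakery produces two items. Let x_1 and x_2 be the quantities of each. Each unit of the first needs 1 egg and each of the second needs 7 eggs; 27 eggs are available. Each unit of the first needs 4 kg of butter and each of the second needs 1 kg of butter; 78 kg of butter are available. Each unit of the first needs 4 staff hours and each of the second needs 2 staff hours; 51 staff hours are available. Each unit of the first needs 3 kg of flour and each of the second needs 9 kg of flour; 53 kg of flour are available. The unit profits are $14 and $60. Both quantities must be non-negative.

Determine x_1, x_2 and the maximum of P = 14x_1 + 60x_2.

Vertices and P = 14x_1 + 60x_2:
  (0, 0) → P = 0
  (0, 27/7) → P = 1620/7
  (51/4, 0) → P = 357/2
  (32/3, 7/3) → P = 868/3
  (353/30, 59/30) → P = 4241/15

The optimum lies where x_1 + 7x_2 = 27 and 3x_1 + 9x_2 = 53.
Solving simultaneously gives x_1 = 32/3, x_2 = 7/3.

x_1 = 32/3, x_2 = 7/3, maximum P = 868/3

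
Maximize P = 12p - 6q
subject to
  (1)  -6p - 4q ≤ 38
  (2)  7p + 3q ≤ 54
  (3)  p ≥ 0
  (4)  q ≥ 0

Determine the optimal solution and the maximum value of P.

p = 54/7, q = 0, maximum P = 648/7

Extreme points and P = 12p - 6q:
  (0, 18) → P = -108
  (54/7, 0) → P = 648/7
  (0, 0) → P = 0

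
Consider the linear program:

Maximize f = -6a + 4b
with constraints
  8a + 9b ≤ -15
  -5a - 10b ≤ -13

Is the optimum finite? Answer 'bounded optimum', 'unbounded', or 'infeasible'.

unbounded

From the feasible point (-267/35, 179/35), moving in the direction (-10, 5) keeps every constraint satisfied while f increases without bound.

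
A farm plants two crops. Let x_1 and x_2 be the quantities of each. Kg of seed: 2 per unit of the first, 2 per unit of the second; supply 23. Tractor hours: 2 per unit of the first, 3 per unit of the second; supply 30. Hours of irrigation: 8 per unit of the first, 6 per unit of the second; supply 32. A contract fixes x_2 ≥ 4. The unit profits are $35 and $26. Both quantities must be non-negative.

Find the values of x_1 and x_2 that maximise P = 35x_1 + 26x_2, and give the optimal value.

Corner points and P = 35x_1 + 26x_2:
  (0, 16/3) → P = 416/3
  (0, 4) → P = 104
  (1, 4) → P = 139

The optimum lies where 8x_1 + 6x_2 = 32 and x_2 = 4.
Solving simultaneously gives x_1 = 1, x_2 = 4.

x_1 = 1, x_2 = 4, maximum P = 139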